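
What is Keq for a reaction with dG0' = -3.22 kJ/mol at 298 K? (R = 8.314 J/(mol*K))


Keq = exp(-dG0 * 1000 / (R * T))
Keq = exp(-(-3.22) * 1000 / (8.314 * 298))
Keq = 3.668

3.668


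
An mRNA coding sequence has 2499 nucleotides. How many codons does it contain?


codons = nucleotides / 3
codons = 2499 / 3 = 833

833


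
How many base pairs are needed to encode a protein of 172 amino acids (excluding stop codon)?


Each amino acid = 1 codon = 3 bp
bp = 172 * 3 = 516 bp

516 bp


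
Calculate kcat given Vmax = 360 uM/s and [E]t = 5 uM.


kcat = Vmax / [E]t
kcat = 360 / 5
kcat = 72.0 s^-1

72.0 s^-1


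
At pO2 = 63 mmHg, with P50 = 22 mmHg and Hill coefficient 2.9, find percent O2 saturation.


Y = pO2^n / (P50^n + pO2^n)
Y = 63^2.9 / (22^2.9 + 63^2.9)
Y = 95.48%

95.48%


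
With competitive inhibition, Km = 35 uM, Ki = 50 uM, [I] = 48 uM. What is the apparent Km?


Km_app = Km * (1 + [I]/Ki)
Km_app = 35 * (1 + 48/50)
Km_app = 68.6 uM

68.6 uM


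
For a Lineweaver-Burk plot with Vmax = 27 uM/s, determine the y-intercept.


y-intercept = 1/Vmax
= 1/27
= 0.037 s/uM

0.037 s/uM


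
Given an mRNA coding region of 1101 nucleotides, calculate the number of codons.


codons = nucleotides / 3
codons = 1101 / 3 = 367

367


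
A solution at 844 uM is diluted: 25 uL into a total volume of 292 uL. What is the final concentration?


C2 = C1 * V1 / V2
C2 = 844 * 25 / 292
C2 = 72.2603 uM

72.2603 uM


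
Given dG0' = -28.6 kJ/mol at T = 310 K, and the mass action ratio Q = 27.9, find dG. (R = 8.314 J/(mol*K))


dG = dG0' + RT * ln(Q) / 1000
dG = -28.6 + 8.314 * 310 * ln(27.9) / 1000
dG = -20.021 kJ/mol

-20.021 kJ/mol


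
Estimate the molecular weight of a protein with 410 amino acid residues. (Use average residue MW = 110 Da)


MW = n_residues * 110 Da
MW = 410 * 110
MW = 45100 Da

45100 Da


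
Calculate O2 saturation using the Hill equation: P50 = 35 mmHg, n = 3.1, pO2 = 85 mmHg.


Y = pO2^n / (P50^n + pO2^n)
Y = 85^3.1 / (35^3.1 + 85^3.1)
Y = 93.99%

93.99%


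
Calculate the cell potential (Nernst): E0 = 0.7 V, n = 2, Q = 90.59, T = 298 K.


E = E0 - (RT/nF) * ln(Q)
E = 0.7 - (8.314 * 298 / (2 * 96485)) * ln(90.59)
E = 0.6421 V

0.6421 V


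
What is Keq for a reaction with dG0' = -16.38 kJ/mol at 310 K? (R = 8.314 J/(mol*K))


Keq = exp(-dG0 * 1000 / (R * T))
Keq = exp(-(-16.38) * 1000 / (8.314 * 310))
Keq = 575.5866

575.5866


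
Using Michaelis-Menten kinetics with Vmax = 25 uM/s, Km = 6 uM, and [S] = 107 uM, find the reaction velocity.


v = Vmax * [S] / (Km + [S])
v = 25 * 107 / (6 + 107)
v = 23.6726 uM/s

23.6726 uM/s


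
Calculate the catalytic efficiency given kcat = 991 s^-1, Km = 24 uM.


Catalytic efficiency = kcat / Km
= 991 / 24
= 41.2917 uM^-1*s^-1

41.2917 uM^-1*s^-1


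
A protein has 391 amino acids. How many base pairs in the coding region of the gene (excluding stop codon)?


Each amino acid = 1 codon = 3 bp
bp = 391 * 3 = 1173 bp

1173 bp


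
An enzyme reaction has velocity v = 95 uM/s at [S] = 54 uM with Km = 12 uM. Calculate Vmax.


Vmax = v * (Km + [S]) / [S]
Vmax = 95 * (12 + 54) / 54
Vmax = 116.1111 uM/s

116.1111 uM/s


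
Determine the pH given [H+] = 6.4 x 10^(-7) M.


pH = -log10([H+])
pH = -log10(6.4 x 10^(-7))
pH = 6.1938

6.1938


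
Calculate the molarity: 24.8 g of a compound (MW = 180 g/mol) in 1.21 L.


C = (mass / MW) / volume
C = (24.8 / 180) / 1.21
C = 0.1139 M

0.1139 M


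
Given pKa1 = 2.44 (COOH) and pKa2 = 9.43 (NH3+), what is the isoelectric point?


pI = (pKa1 + pKa2) / 2
pI = (2.44 + 9.43) / 2
pI = 5.935

5.935


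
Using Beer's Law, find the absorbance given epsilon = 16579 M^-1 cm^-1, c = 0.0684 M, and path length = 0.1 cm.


A = epsilon * c * l
A = 16579 * 0.0684 * 0.1
A = 113.4004

113.4004


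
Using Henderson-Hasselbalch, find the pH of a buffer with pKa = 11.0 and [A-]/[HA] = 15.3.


pH = pKa + log10([A-]/[HA])
pH = 11.0 + log10(15.3)
pH = 12.1847

12.1847


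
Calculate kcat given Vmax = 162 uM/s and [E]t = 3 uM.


kcat = Vmax / [E]t
kcat = 162 / 3
kcat = 54.0 s^-1

54.0 s^-1


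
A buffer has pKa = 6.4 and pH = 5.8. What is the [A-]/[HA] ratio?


[A-]/[HA] = 10^(pH - pKa)
= 10^(5.8 - 6.4)
= 0.2512

0.2512


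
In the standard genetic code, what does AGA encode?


Standard genetic code lookup.
Codon AGA -> Arg

Arg


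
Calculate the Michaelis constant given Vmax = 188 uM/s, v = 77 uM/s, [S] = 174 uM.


Km = [S] * (Vmax - v) / v
Km = 174 * (188 - 77) / 77
Km = 250.8312 uM

250.8312 uM


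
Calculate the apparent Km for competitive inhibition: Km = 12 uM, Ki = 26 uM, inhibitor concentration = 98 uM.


Km_app = Km * (1 + [I]/Ki)
Km_app = 12 * (1 + 98/26)
Km_app = 57.2308 uM

57.2308 uM


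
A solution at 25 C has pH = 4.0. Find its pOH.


pOH = 14 - pH
pOH = 14 - 4.0
pOH = 10.0

10.0


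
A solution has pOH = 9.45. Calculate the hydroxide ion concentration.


[OH-] = 10^(-pOH)
[OH-] = 10^(-9.45)
[OH-] = 3.548e-10 M

3.548e-10 M


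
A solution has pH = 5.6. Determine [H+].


[H+] = 10^(-pH)
[H+] = 10^(-5.6)
[H+] = 2.512e-06 M

2.512e-06 M


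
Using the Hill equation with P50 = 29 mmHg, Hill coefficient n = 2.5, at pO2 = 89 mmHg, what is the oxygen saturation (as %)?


Y = pO2^n / (P50^n + pO2^n)
Y = 89^2.5 / (29^2.5 + 89^2.5)
Y = 94.29%

94.29%


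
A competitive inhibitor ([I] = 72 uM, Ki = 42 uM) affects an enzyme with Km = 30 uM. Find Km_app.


Km_app = Km * (1 + [I]/Ki)
Km_app = 30 * (1 + 72/42)
Km_app = 81.4286 uM

81.4286 uM


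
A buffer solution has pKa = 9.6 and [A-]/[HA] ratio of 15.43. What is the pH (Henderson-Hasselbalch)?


pH = pKa + log10([A-]/[HA])
pH = 9.6 + log10(15.43)
pH = 10.7884

10.7884


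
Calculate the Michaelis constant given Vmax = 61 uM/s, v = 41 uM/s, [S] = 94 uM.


Km = [S] * (Vmax - v) / v
Km = 94 * (61 - 41) / 41
Km = 45.8537 uM

45.8537 uM


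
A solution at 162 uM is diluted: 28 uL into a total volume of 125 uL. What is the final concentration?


C2 = C1 * V1 / V2
C2 = 162 * 28 / 125
C2 = 36.288 uM

36.288 uM


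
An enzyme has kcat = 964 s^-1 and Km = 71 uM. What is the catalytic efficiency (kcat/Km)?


Catalytic efficiency = kcat / Km
= 964 / 71
= 13.5775 uM^-1*s^-1

13.5775 uM^-1*s^-1


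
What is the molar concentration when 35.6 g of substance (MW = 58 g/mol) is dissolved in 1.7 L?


C = (mass / MW) / volume
C = (35.6 / 58) / 1.7
C = 0.3611 M

0.3611 M


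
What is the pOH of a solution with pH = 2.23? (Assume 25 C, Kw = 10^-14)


pOH = 14 - pH
pOH = 14 - 2.23
pOH = 11.77

11.77


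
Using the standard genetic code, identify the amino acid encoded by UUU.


Standard genetic code lookup.
Codon UUU -> Phe

Phe


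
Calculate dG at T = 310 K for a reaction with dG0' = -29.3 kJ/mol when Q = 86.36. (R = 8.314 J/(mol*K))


dG = dG0' + RT * ln(Q) / 1000
dG = -29.3 + 8.314 * 310 * ln(86.36) / 1000
dG = -17.8089 kJ/mol

-17.8089 kJ/mol


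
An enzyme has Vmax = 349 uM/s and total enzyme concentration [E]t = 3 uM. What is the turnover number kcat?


kcat = Vmax / [E]t
kcat = 349 / 3
kcat = 116.3333 s^-1

116.3333 s^-1


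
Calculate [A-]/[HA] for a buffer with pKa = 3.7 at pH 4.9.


[A-]/[HA] = 10^(pH - pKa)
= 10^(4.9 - 3.7)
= 15.8489

15.8489


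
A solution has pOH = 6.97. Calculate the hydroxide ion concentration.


[OH-] = 10^(-pOH)
[OH-] = 10^(-6.97)
[OH-] = 1.072e-07 M

1.072e-07 M


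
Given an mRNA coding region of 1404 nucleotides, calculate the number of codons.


codons = nucleotides / 3
codons = 1404 / 3 = 468

468


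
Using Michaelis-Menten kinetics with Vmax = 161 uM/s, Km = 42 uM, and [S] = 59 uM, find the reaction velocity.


v = Vmax * [S] / (Km + [S])
v = 161 * 59 / (42 + 59)
v = 94.0495 uM/s

94.0495 uM/s


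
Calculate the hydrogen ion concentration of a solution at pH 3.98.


[H+] = 10^(-pH)
[H+] = 10^(-3.98)
[H+] = 1.047e-04 M

1.047e-04 M


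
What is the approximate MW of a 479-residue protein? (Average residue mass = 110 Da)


MW = n_residues * 110 Da
MW = 479 * 110
MW = 52690 Da

52690 Da


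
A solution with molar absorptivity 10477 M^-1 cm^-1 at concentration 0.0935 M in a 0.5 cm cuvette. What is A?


A = epsilon * c * l
A = 10477 * 0.0935 * 0.5
A = 489.7998

489.7998


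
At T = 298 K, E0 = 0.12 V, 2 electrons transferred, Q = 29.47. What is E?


E = E0 - (RT/nF) * ln(Q)
E = 0.12 - (8.314 * 298 / (2 * 96485)) * ln(29.47)
E = 0.0766 V

0.0766 V


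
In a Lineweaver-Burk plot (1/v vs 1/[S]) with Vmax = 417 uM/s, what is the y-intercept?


y-intercept = 1/Vmax
= 1/417
= 0.0024 s/uM

0.0024 s/uM


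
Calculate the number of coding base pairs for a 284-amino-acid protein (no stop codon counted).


Each amino acid = 1 codon = 3 bp
bp = 284 * 3 = 852 bp

852 bp


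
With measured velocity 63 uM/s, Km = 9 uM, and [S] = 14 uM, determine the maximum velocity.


Vmax = v * (Km + [S]) / [S]
Vmax = 63 * (9 + 14) / 14
Vmax = 103.5 uM/s

103.5 uM/s


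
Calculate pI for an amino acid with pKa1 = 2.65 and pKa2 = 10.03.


pI = (pKa1 + pKa2) / 2
pI = (2.65 + 10.03) / 2
pI = 6.34

6.34


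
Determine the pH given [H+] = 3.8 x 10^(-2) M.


pH = -log10([H+])
pH = -log10(3.8 x 10^(-2))
pH = 1.4202

1.4202


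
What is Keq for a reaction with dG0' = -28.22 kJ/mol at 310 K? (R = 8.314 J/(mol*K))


Keq = exp(-dG0 * 1000 / (R * T))
Keq = exp(-(-28.22) * 1000 / (8.314 * 310))
Keq = 56912.6709

56912.6709


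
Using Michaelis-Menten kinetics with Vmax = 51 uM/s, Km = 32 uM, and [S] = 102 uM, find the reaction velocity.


v = Vmax * [S] / (Km + [S])
v = 51 * 102 / (32 + 102)
v = 38.8209 uM/s

38.8209 uM/s


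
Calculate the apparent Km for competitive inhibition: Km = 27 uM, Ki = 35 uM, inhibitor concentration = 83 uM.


Km_app = Km * (1 + [I]/Ki)
Km_app = 27 * (1 + 83/35)
Km_app = 91.0286 uM

91.0286 uM


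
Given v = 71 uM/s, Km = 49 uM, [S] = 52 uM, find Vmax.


Vmax = v * (Km + [S]) / [S]
Vmax = 71 * (49 + 52) / 52
Vmax = 137.9038 uM/s

137.9038 uM/s


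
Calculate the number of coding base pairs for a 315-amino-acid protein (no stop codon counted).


Each amino acid = 1 codon = 3 bp
bp = 315 * 3 = 945 bp

945 bp


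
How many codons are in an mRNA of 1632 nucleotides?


codons = nucleotides / 3
codons = 1632 / 3 = 544

544


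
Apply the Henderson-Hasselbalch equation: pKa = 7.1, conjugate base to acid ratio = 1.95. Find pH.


pH = pKa + log10([A-]/[HA])
pH = 7.1 + log10(1.95)
pH = 7.39

7.39


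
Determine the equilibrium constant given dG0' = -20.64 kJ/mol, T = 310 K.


Keq = exp(-dG0 * 1000 / (R * T))
Keq = exp(-(-20.64) * 1000 / (8.314 * 310))
Keq = 3005.6724

3005.6724


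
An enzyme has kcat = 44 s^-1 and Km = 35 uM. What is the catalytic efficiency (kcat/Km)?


Catalytic efficiency = kcat / Km
= 44 / 35
= 1.2571 uM^-1*s^-1

1.2571 uM^-1*s^-1


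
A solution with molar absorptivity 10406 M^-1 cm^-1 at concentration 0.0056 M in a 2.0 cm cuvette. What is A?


A = epsilon * c * l
A = 10406 * 0.0056 * 2.0
A = 116.5472

116.5472


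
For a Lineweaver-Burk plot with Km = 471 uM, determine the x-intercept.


x-intercept = -1/Km
= -1/471
= -0.0021 1/uM

-0.0021 1/uM


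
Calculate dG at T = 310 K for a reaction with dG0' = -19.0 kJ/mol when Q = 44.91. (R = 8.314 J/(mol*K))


dG = dG0' + RT * ln(Q) / 1000
dG = -19.0 + 8.314 * 310 * ln(44.91) / 1000
dG = -9.1941 kJ/mol

-9.1941 kJ/mol


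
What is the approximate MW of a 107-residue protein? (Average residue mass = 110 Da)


MW = n_residues * 110 Da
MW = 107 * 110
MW = 11770 Da

11770 Da


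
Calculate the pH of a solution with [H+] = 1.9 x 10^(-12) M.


pH = -log10([H+])
pH = -log10(1.9 x 10^(-12))
pH = 11.7212

11.7212


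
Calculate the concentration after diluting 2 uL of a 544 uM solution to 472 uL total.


C2 = C1 * V1 / V2
C2 = 544 * 2 / 472
C2 = 2.3051 uM

2.3051 uM


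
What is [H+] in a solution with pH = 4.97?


[H+] = 10^(-pH)
[H+] = 10^(-4.97)
[H+] = 1.072e-05 M

1.072e-05 M


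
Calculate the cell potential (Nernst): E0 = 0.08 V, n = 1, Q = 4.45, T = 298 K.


E = E0 - (RT/nF) * ln(Q)
E = 0.08 - (8.314 * 298 / (1 * 96485)) * ln(4.45)
E = 0.0417 V

0.0417 V


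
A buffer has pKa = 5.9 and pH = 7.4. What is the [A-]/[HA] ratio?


[A-]/[HA] = 10^(pH - pKa)
= 10^(7.4 - 5.9)
= 31.6228

31.6228


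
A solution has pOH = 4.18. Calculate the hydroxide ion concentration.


[OH-] = 10^(-pOH)
[OH-] = 10^(-4.18)
[OH-] = 6.607e-05 M

6.607e-05 M


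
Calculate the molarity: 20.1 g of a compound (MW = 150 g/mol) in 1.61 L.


C = (mass / MW) / volume
C = (20.1 / 150) / 1.61
C = 0.0832 M

0.0832 M


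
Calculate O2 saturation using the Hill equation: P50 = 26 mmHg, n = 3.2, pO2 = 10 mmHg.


Y = pO2^n / (P50^n + pO2^n)
Y = 10^3.2 / (26^3.2 + 10^3.2)
Y = 4.49%

4.49%


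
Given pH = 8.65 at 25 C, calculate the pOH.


pOH = 14 - pH
pOH = 14 - 8.65
pOH = 5.35

5.35


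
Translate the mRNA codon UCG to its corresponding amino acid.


Standard genetic code lookup.
Codon UCG -> Ser

Ser


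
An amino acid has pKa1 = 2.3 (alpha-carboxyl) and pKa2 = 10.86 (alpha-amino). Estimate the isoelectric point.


pI = (pKa1 + pKa2) / 2
pI = (2.3 + 10.86) / 2
pI = 6.58

6.58


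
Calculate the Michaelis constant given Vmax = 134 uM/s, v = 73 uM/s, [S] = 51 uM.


Km = [S] * (Vmax - v) / v
Km = 51 * (134 - 73) / 73
Km = 42.6164 uM

42.6164 uM


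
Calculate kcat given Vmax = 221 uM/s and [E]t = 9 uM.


kcat = Vmax / [E]t
kcat = 221 / 9
kcat = 24.5556 s^-1

24.5556 s^-1


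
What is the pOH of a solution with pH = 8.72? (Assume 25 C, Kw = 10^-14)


pOH = 14 - pH
pOH = 14 - 8.72
pOH = 5.28

5.28


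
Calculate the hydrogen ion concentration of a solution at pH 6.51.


[H+] = 10^(-pH)
[H+] = 10^(-6.51)
[H+] = 3.090e-07 M

3.090e-07 M


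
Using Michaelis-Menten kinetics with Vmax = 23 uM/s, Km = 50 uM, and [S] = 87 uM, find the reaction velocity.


v = Vmax * [S] / (Km + [S])
v = 23 * 87 / (50 + 87)
v = 14.6058 uM/s

14.6058 uM/s


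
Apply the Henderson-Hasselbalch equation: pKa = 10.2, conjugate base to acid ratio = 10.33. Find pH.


pH = pKa + log10([A-]/[HA])
pH = 10.2 + log10(10.33)
pH = 11.2141

11.2141


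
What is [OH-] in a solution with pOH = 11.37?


[OH-] = 10^(-pOH)
[OH-] = 10^(-11.37)
[OH-] = 4.266e-12 M

4.266e-12 M


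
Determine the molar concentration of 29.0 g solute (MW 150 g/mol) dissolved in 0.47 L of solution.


C = (mass / MW) / volume
C = (29.0 / 150) / 0.47
C = 0.4113 M

0.4113 M


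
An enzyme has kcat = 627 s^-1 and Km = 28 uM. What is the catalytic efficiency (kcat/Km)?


Catalytic efficiency = kcat / Km
= 627 / 28
= 22.3929 uM^-1*s^-1

22.3929 uM^-1*s^-1


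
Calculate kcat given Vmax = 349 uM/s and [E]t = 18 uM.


kcat = Vmax / [E]t
kcat = 349 / 18
kcat = 19.3889 s^-1

19.3889 s^-1


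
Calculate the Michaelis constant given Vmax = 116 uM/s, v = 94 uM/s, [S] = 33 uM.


Km = [S] * (Vmax - v) / v
Km = 33 * (116 - 94) / 94
Km = 7.7234 uM

7.7234 uM


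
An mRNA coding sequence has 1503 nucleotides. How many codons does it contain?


codons = nucleotides / 3
codons = 1503 / 3 = 501

501


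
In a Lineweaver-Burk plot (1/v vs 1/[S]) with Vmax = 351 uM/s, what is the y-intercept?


y-intercept = 1/Vmax
= 1/351
= 0.0028 s/uM

0.0028 s/uM


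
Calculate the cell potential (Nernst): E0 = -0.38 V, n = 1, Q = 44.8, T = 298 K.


E = E0 - (RT/nF) * ln(Q)
E = -0.38 - (8.314 * 298 / (1 * 96485)) * ln(44.8)
E = -0.4776 V

-0.4776 V


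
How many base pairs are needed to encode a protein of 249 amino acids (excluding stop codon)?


Each amino acid = 1 codon = 3 bp
bp = 249 * 3 = 747 bp

747 bp


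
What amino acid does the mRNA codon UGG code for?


Standard genetic code lookup.
Codon UGG -> Trp

Trp


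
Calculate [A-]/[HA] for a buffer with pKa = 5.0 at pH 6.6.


[A-]/[HA] = 10^(pH - pKa)
= 10^(6.6 - 5.0)
= 39.8107

39.8107


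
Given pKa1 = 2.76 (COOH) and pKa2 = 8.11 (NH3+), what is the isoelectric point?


pI = (pKa1 + pKa2) / 2
pI = (2.76 + 8.11) / 2
pI = 5.435

5.435


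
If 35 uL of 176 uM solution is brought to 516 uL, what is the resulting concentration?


C2 = C1 * V1 / V2
C2 = 176 * 35 / 516
C2 = 11.938 uM

11.938 uM


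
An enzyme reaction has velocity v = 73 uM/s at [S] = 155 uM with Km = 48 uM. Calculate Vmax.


Vmax = v * (Km + [S]) / [S]
Vmax = 73 * (48 + 155) / 155
Vmax = 95.6065 uM/s

95.6065 uM/s


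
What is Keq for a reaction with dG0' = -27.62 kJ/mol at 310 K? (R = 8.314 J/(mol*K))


Keq = exp(-dG0 * 1000 / (R * T))
Keq = exp(-(-27.62) * 1000 / (8.314 * 310))
Keq = 45092.6764

45092.6764


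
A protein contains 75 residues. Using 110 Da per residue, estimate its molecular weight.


MW = n_residues * 110 Da
MW = 75 * 110
MW = 8250 Da

8250 Da


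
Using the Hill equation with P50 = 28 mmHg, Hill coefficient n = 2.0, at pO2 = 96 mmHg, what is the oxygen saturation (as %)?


Y = pO2^n / (P50^n + pO2^n)
Y = 96^2.0 / (28^2.0 + 96^2.0)
Y = 92.16%

92.16%


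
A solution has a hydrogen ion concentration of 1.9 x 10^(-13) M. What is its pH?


pH = -log10([H+])
pH = -log10(1.9 x 10^(-13))
pH = 12.7212

12.7212


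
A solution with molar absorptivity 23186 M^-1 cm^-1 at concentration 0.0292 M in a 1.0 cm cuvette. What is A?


A = epsilon * c * l
A = 23186 * 0.0292 * 1.0
A = 677.0312

677.0312


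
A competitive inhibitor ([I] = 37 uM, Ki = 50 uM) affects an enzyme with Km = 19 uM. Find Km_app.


Km_app = Km * (1 + [I]/Ki)
Km_app = 19 * (1 + 37/50)
Km_app = 33.06 uM

33.06 uM


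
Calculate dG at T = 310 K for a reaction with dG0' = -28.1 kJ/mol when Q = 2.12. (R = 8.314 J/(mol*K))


dG = dG0' + RT * ln(Q) / 1000
dG = -28.1 + 8.314 * 310 * ln(2.12) / 1000
dG = -26.1633 kJ/mol

-26.1633 kJ/mol


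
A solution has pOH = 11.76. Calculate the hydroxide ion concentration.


[OH-] = 10^(-pOH)
[OH-] = 10^(-11.76)
[OH-] = 1.738e-12 M

1.738e-12 M


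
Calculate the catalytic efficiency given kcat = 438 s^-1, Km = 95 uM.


Catalytic efficiency = kcat / Km
= 438 / 95
= 4.6105 uM^-1*s^-1

4.6105 uM^-1*s^-1


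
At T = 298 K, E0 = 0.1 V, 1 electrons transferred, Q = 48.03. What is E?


E = E0 - (RT/nF) * ln(Q)
E = 0.1 - (8.314 * 298 / (1 * 96485)) * ln(48.03)
E = 5.780e-04 V

5.780e-04 V


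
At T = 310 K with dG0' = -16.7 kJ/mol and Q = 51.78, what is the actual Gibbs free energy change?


dG = dG0' + RT * ln(Q) / 1000
dG = -16.7 + 8.314 * 310 * ln(51.78) / 1000
dG = -6.5272 kJ/mol

-6.5272 kJ/mol


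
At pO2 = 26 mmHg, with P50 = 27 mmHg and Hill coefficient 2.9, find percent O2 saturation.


Y = pO2^n / (P50^n + pO2^n)
Y = 26^2.9 / (27^2.9 + 26^2.9)
Y = 47.27%

47.27%


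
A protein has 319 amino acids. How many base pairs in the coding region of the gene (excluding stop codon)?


Each amino acid = 1 codon = 3 bp
bp = 319 * 3 = 957 bp

957 bp


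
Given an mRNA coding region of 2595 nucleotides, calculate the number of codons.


codons = nucleotides / 3
codons = 2595 / 3 = 865

865


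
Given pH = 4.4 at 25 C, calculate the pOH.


pOH = 14 - pH
pOH = 14 - 4.4
pOH = 9.6

9.6


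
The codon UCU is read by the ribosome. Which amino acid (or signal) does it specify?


Standard genetic code lookup.
Codon UCU -> Ser

Ser


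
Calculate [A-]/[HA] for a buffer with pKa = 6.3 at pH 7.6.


[A-]/[HA] = 10^(pH - pKa)
= 10^(7.6 - 6.3)
= 19.9526

19.9526


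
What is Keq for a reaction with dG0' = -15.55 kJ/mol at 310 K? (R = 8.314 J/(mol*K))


Keq = exp(-dG0 * 1000 / (R * T))
Keq = exp(-(-15.55) * 1000 / (8.314 * 310))
Keq = 417.1109

417.1109


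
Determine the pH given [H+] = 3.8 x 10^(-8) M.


pH = -log10([H+])
pH = -log10(3.8 x 10^(-8))
pH = 7.4202

7.4202


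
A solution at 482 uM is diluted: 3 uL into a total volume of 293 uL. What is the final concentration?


C2 = C1 * V1 / V2
C2 = 482 * 3 / 293
C2 = 4.9352 uM

4.9352 uM


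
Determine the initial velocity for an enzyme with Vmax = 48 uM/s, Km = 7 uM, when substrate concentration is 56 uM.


v = Vmax * [S] / (Km + [S])
v = 48 * 56 / (7 + 56)
v = 42.6667 uM/s

42.6667 uM/s


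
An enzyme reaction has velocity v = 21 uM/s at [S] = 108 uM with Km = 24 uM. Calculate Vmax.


Vmax = v * (Km + [S]) / [S]
Vmax = 21 * (24 + 108) / 108
Vmax = 25.6667 uM/s

25.6667 uM/s


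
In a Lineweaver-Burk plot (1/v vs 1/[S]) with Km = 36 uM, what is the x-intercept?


x-intercept = -1/Km
= -1/36
= -0.0278 1/uM

-0.0278 1/uM


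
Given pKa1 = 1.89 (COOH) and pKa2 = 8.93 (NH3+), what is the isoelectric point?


pI = (pKa1 + pKa2) / 2
pI = (1.89 + 8.93) / 2
pI = 5.41

5.41


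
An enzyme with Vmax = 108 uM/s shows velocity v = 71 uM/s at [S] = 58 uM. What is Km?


Km = [S] * (Vmax - v) / v
Km = 58 * (108 - 71) / 71
Km = 30.2254 uM

30.2254 uM


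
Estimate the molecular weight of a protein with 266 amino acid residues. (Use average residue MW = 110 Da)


MW = n_residues * 110 Da
MW = 266 * 110
MW = 29260 Da

29260 Da


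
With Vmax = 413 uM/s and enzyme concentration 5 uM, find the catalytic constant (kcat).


kcat = Vmax / [E]t
kcat = 413 / 5
kcat = 82.6 s^-1

82.6 s^-1


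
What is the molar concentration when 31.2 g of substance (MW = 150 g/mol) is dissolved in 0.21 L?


C = (mass / MW) / volume
C = (31.2 / 150) / 0.21
C = 0.9905 M

0.9905 M


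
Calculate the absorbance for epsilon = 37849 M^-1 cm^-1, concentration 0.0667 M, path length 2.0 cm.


A = epsilon * c * l
A = 37849 * 0.0667 * 2.0
A = 5049.0566

5049.0566


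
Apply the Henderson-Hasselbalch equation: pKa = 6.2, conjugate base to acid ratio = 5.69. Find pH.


pH = pKa + log10([A-]/[HA])
pH = 6.2 + log10(5.69)
pH = 6.9551

6.9551


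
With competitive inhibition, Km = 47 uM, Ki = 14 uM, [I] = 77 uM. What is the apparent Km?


Km_app = Km * (1 + [I]/Ki)
Km_app = 47 * (1 + 77/14)
Km_app = 305.5 uM

305.5 uM


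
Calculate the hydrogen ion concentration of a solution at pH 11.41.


[H+] = 10^(-pH)
[H+] = 10^(-11.41)
[H+] = 3.890e-12 M

3.890e-12 M


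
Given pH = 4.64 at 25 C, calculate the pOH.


pOH = 14 - pH
pOH = 14 - 4.64
pOH = 9.36

9.36


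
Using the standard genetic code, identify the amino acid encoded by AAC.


Standard genetic code lookup.
Codon AAC -> Asn

Asn


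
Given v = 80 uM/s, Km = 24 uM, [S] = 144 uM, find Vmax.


Vmax = v * (Km + [S]) / [S]
Vmax = 80 * (24 + 144) / 144
Vmax = 93.3333 uM/s

93.3333 uM/s


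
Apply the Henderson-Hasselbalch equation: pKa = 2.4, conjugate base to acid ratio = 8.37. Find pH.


pH = pKa + log10([A-]/[HA])
pH = 2.4 + log10(8.37)
pH = 3.3227

3.3227


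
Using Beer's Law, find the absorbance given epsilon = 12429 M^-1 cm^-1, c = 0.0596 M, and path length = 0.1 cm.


A = epsilon * c * l
A = 12429 * 0.0596 * 0.1
A = 74.0768

74.0768


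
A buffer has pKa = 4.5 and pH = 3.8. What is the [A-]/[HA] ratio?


[A-]/[HA] = 10^(pH - pKa)
= 10^(3.8 - 4.5)
= 0.1995

0.1995


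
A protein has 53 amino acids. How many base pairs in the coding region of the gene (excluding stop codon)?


Each amino acid = 1 codon = 3 bp
bp = 53 * 3 = 159 bp

159 bp


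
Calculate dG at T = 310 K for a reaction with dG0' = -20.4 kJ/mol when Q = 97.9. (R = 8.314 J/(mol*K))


dG = dG0' + RT * ln(Q) / 1000
dG = -20.4 + 8.314 * 310 * ln(97.9) / 1000
dG = -8.5856 kJ/mol

-8.5856 kJ/mol


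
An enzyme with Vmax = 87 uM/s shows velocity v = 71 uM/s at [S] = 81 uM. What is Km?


Km = [S] * (Vmax - v) / v
Km = 81 * (87 - 71) / 71
Km = 18.2535 uM

18.2535 uM


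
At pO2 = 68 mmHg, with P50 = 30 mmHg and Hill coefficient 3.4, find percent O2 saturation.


Y = pO2^n / (P50^n + pO2^n)
Y = 68^3.4 / (30^3.4 + 68^3.4)
Y = 94.17%

94.17%


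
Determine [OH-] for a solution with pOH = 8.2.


[OH-] = 10^(-pOH)
[OH-] = 10^(-8.2)
[OH-] = 6.310e-09 M

6.310e-09 M


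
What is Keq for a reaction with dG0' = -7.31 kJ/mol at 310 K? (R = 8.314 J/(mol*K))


Keq = exp(-dG0 * 1000 / (R * T))
Keq = exp(-(-7.31) * 1000 / (8.314 * 310))
Keq = 17.0518

17.0518


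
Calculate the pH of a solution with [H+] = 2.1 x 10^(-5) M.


pH = -log10([H+])
pH = -log10(2.1 x 10^(-5))
pH = 4.6778

4.6778


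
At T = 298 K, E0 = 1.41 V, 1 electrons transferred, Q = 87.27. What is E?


E = E0 - (RT/nF) * ln(Q)
E = 1.41 - (8.314 * 298 / (1 * 96485)) * ln(87.27)
E = 1.2952 V

1.2952 V


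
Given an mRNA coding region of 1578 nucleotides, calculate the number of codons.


codons = nucleotides / 3
codons = 1578 / 3 = 526

526


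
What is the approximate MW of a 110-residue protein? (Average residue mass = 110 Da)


MW = n_residues * 110 Da
MW = 110 * 110
MW = 12100 Da

12100 Da


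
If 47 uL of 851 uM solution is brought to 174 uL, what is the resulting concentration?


C2 = C1 * V1 / V2
C2 = 851 * 47 / 174
C2 = 229.8678 uM

229.8678 uM


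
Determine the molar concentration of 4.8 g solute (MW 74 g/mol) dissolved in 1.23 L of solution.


C = (mass / MW) / volume
C = (4.8 / 74) / 1.23
C = 0.0527 M

0.0527 M


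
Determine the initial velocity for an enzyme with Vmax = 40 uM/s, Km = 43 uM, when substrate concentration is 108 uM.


v = Vmax * [S] / (Km + [S])
v = 40 * 108 / (43 + 108)
v = 28.6093 uM/s

28.6093 uM/s


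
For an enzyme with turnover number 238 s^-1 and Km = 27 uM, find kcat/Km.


Catalytic efficiency = kcat / Km
= 238 / 27
= 8.8148 uM^-1*s^-1

8.8148 uM^-1*s^-1


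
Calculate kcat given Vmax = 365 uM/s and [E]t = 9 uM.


kcat = Vmax / [E]t
kcat = 365 / 9
kcat = 40.5556 s^-1

40.5556 s^-1


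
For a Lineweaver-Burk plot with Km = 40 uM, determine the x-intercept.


x-intercept = -1/Km
= -1/40
= -0.025 1/uM

-0.025 1/uM


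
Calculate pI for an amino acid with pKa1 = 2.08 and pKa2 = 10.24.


pI = (pKa1 + pKa2) / 2
pI = (2.08 + 10.24) / 2
pI = 6.16

6.16


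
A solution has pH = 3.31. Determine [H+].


[H+] = 10^(-pH)
[H+] = 10^(-3.31)
[H+] = 4.898e-04 M

4.898e-04 M


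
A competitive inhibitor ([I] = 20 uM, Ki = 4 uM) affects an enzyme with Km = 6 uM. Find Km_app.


Km_app = Km * (1 + [I]/Ki)
Km_app = 6 * (1 + 20/4)
Km_app = 36.0 uM

36.0 uM


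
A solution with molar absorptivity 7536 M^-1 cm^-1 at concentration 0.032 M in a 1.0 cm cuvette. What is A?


A = epsilon * c * l
A = 7536 * 0.032 * 1.0
A = 241.152

241.152


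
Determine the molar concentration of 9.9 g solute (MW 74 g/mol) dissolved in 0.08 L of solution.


C = (mass / MW) / volume
C = (9.9 / 74) / 0.08
C = 1.6723 M

1.6723 M


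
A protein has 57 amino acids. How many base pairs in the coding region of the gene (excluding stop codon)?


Each amino acid = 1 codon = 3 bp
bp = 57 * 3 = 171 bp

171 bp


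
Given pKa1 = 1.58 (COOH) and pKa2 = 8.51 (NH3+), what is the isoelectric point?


pI = (pKa1 + pKa2) / 2
pI = (1.58 + 8.51) / 2
pI = 5.045

5.045


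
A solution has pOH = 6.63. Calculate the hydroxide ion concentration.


[OH-] = 10^(-pOH)
[OH-] = 10^(-6.63)
[OH-] = 2.344e-07 M

2.344e-07 M


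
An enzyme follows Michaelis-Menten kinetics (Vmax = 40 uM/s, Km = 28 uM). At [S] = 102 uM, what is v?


v = Vmax * [S] / (Km + [S])
v = 40 * 102 / (28 + 102)
v = 31.3846 uM/s

31.3846 uM/s


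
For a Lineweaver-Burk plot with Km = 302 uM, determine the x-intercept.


x-intercept = -1/Km
= -1/302
= -0.0033 1/uM

-0.0033 1/uM


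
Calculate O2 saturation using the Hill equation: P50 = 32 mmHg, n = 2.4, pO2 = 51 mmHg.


Y = pO2^n / (P50^n + pO2^n)
Y = 51^2.4 / (32^2.4 + 51^2.4)
Y = 75.37%

75.37%


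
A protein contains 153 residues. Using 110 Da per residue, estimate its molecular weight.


MW = n_residues * 110 Da
MW = 153 * 110
MW = 16830 Da

16830 Da


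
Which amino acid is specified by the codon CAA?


Standard genetic code lookup.
Codon CAA -> Gln

Gln


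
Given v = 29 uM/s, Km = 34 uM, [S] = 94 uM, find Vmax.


Vmax = v * (Km + [S]) / [S]
Vmax = 29 * (34 + 94) / 94
Vmax = 39.4894 uM/s

39.4894 uM/s


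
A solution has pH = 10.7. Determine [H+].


[H+] = 10^(-pH)
[H+] = 10^(-10.7)
[H+] = 1.995e-11 M

1.995e-11 M


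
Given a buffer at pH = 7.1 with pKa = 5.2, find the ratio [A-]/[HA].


[A-]/[HA] = 10^(pH - pKa)
= 10^(7.1 - 5.2)
= 79.4328

79.4328


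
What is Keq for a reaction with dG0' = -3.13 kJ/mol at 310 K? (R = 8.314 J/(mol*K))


Keq = exp(-dG0 * 1000 / (R * T))
Keq = exp(-(-3.13) * 1000 / (8.314 * 310))
Keq = 3.3684

3.3684


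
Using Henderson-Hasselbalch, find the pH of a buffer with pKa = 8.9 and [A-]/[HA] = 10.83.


pH = pKa + log10([A-]/[HA])
pH = 8.9 + log10(10.83)
pH = 9.9346

9.9346


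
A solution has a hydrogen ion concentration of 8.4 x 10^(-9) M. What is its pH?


pH = -log10([H+])
pH = -log10(8.4 x 10^(-9))
pH = 8.0757

8.0757


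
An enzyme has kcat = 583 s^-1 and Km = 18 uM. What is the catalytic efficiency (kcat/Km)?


Catalytic efficiency = kcat / Km
= 583 / 18
= 32.3889 uM^-1*s^-1

32.3889 uM^-1*s^-1


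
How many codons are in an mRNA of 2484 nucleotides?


codons = nucleotides / 3
codons = 2484 / 3 = 828

828


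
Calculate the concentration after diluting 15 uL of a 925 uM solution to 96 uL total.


C2 = C1 * V1 / V2
C2 = 925 * 15 / 96
C2 = 144.5312 uM

144.5312 uM


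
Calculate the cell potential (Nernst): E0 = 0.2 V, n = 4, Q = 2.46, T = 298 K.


E = E0 - (RT/nF) * ln(Q)
E = 0.2 - (8.314 * 298 / (4 * 96485)) * ln(2.46)
E = 0.1942 V

0.1942 V


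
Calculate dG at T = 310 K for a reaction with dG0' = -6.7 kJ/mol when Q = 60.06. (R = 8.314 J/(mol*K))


dG = dG0' + RT * ln(Q) / 1000
dG = -6.7 + 8.314 * 310 * ln(60.06) / 1000
dG = 3.8551 kJ/mol

3.8551 kJ/mol


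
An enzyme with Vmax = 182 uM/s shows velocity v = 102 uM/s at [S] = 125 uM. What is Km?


Km = [S] * (Vmax - v) / v
Km = 125 * (182 - 102) / 102
Km = 98.0392 uM

98.0392 uM


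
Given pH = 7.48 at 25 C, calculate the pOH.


pOH = 14 - pH
pOH = 14 - 7.48
pOH = 6.52

6.52


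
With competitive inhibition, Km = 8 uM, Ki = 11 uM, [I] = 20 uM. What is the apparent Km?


Km_app = Km * (1 + [I]/Ki)
Km_app = 8 * (1 + 20/11)
Km_app = 22.5455 uM

22.5455 uM


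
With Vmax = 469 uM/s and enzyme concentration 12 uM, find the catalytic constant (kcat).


kcat = Vmax / [E]t
kcat = 469 / 12
kcat = 39.0833 s^-1

39.0833 s^-1


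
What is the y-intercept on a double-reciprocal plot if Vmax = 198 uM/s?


y-intercept = 1/Vmax
= 1/198
= 0.0051 s/uM

0.0051 s/uM


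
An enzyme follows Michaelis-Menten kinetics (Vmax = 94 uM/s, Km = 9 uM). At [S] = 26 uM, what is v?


v = Vmax * [S] / (Km + [S])
v = 94 * 26 / (9 + 26)
v = 69.8286 uM/s

69.8286 uM/s


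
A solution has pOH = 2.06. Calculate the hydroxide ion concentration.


[OH-] = 10^(-pOH)
[OH-] = 10^(-2.06)
[OH-] = 0.0087 M

0.0087 M


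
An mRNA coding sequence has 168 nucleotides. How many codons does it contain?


codons = nucleotides / 3
codons = 168 / 3 = 56

56


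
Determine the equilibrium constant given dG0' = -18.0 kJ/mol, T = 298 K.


Keq = exp(-dG0 * 1000 / (R * T))
Keq = exp(-(-18.0) * 1000 / (8.314 * 298))
Keq = 1429.6392

1429.6392


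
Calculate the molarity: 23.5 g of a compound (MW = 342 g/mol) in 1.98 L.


C = (mass / MW) / volume
C = (23.5 / 342) / 1.98
C = 0.0347 M

0.0347 M


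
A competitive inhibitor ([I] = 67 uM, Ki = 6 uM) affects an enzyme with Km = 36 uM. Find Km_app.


Km_app = Km * (1 + [I]/Ki)
Km_app = 36 * (1 + 67/6)
Km_app = 438.0 uM

438.0 uM


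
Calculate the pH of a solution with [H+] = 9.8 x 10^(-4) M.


pH = -log10([H+])
pH = -log10(9.8 x 10^(-4))
pH = 3.0088

3.0088


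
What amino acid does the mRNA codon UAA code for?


Standard genetic code lookup.
Codon UAA -> Stop

Stop


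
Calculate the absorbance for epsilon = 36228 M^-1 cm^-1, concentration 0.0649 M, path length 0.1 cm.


A = epsilon * c * l
A = 36228 * 0.0649 * 0.1
A = 235.1197

235.1197


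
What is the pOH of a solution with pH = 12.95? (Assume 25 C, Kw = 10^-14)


pOH = 14 - pH
pOH = 14 - 12.95
pOH = 1.05

1.05


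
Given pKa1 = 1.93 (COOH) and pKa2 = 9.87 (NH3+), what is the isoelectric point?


pI = (pKa1 + pKa2) / 2
pI = (1.93 + 9.87) / 2
pI = 5.9

5.9


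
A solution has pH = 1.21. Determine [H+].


[H+] = 10^(-pH)
[H+] = 10^(-1.21)
[H+] = 0.0617 M

0.0617 M


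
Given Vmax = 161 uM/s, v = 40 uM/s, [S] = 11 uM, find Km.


Km = [S] * (Vmax - v) / v
Km = 11 * (161 - 40) / 40
Km = 33.275 uM

33.275 uM


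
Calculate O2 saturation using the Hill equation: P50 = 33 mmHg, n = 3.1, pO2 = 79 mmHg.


Y = pO2^n / (P50^n + pO2^n)
Y = 79^3.1 / (33^3.1 + 79^3.1)
Y = 93.74%

93.74%


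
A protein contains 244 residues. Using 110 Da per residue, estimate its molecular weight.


MW = n_residues * 110 Da
MW = 244 * 110
MW = 26840 Da

26840 Da


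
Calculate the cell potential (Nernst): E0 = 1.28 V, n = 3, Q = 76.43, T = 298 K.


E = E0 - (RT/nF) * ln(Q)
E = 1.28 - (8.314 * 298 / (3 * 96485)) * ln(76.43)
E = 1.2429 V

1.2429 V


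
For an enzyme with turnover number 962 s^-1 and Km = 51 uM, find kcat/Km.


Catalytic efficiency = kcat / Km
= 962 / 51
= 18.8627 uM^-1*s^-1

18.8627 uM^-1*s^-1


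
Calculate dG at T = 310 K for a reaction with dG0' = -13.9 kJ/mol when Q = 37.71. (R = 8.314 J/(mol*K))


dG = dG0' + RT * ln(Q) / 1000
dG = -13.9 + 8.314 * 310 * ln(37.71) / 1000
dG = -4.5444 kJ/mol

-4.5444 kJ/mol


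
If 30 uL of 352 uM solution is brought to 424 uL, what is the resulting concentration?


C2 = C1 * V1 / V2
C2 = 352 * 30 / 424
C2 = 24.9057 uM

24.9057 uM


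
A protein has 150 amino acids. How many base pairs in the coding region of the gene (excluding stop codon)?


Each amino acid = 1 codon = 3 bp
bp = 150 * 3 = 450 bp

450 bp


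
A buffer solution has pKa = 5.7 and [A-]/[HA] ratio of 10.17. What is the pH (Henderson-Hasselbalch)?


pH = pKa + log10([A-]/[HA])
pH = 5.7 + log10(10.17)
pH = 6.7073

6.7073


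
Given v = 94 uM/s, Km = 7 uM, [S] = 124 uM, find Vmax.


Vmax = v * (Km + [S]) / [S]
Vmax = 94 * (7 + 124) / 124
Vmax = 99.3065 uM/s

99.3065 uM/s


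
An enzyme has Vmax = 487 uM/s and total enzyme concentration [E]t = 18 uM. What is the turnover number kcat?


kcat = Vmax / [E]t
kcat = 487 / 18
kcat = 27.0556 s^-1

27.0556 s^-1


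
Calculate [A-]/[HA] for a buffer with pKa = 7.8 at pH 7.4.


[A-]/[HA] = 10^(pH - pKa)
= 10^(7.4 - 7.8)
= 0.3981

0.3981


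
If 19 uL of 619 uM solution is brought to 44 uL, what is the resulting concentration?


C2 = C1 * V1 / V2
C2 = 619 * 19 / 44
C2 = 267.2955 uM

267.2955 uM


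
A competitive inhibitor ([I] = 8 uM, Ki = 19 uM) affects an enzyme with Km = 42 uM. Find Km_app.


Km_app = Km * (1 + [I]/Ki)
Km_app = 42 * (1 + 8/19)
Km_app = 59.6842 uM

59.6842 uM


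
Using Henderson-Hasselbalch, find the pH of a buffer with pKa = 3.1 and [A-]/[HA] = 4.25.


pH = pKa + log10([A-]/[HA])
pH = 3.1 + log10(4.25)
pH = 3.7284

3.7284


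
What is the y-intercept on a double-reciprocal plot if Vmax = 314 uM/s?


y-intercept = 1/Vmax
= 1/314
= 0.0032 s/uM

0.0032 s/uM


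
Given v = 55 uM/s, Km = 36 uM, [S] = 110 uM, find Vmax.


Vmax = v * (Km + [S]) / [S]
Vmax = 55 * (36 + 110) / 110
Vmax = 73.0 uM/s

73.0 uM/s


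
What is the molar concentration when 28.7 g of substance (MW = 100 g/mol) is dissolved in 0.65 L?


C = (mass / MW) / volume
C = (28.7 / 100) / 0.65
C = 0.4415 M

0.4415 M


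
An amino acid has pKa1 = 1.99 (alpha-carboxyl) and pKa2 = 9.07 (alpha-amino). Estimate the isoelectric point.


pI = (pKa1 + pKa2) / 2
pI = (1.99 + 9.07) / 2
pI = 5.53

5.53


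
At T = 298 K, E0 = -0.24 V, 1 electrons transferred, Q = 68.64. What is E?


E = E0 - (RT/nF) * ln(Q)
E = -0.24 - (8.314 * 298 / (1 * 96485)) * ln(68.64)
E = -0.3486 V

-0.3486 V


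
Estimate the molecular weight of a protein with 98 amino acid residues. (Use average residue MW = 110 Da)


MW = n_residues * 110 Da
MW = 98 * 110
MW = 10780 Da

10780 Da


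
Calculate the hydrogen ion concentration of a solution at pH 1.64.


[H+] = 10^(-pH)
[H+] = 10^(-1.64)
[H+] = 0.0229 M

0.0229 M


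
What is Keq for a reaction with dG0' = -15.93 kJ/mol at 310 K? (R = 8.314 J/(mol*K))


Keq = exp(-dG0 * 1000 / (R * T))
Keq = exp(-(-15.93) * 1000 / (8.314 * 310))
Keq = 483.3742

483.3742


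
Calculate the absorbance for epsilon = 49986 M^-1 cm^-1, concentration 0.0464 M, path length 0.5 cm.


A = epsilon * c * l
A = 49986 * 0.0464 * 0.5
A = 1159.6752

1159.6752


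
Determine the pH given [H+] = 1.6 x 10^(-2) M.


pH = -log10([H+])
pH = -log10(1.6 x 10^(-2))
pH = 1.7959

1.7959


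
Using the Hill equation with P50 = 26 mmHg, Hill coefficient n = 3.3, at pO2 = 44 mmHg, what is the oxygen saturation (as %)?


Y = pO2^n / (P50^n + pO2^n)
Y = 44^3.3 / (26^3.3 + 44^3.3)
Y = 85.02%

85.02%


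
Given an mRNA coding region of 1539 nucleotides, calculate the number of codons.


codons = nucleotides / 3
codons = 1539 / 3 = 513

513


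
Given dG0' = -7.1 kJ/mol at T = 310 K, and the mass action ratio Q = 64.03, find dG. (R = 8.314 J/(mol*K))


dG = dG0' + RT * ln(Q) / 1000
dG = -7.1 + 8.314 * 310 * ln(64.03) / 1000
dG = 3.6201 kJ/mol

3.6201 kJ/mol


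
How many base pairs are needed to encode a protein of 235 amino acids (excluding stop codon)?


Each amino acid = 1 codon = 3 bp
bp = 235 * 3 = 705 bp

705 bp


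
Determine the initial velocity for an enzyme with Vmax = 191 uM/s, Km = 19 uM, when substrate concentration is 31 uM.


v = Vmax * [S] / (Km + [S])
v = 191 * 31 / (19 + 31)
v = 118.42 uM/s

118.42 uM/s


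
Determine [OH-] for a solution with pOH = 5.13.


[OH-] = 10^(-pOH)
[OH-] = 10^(-5.13)
[OH-] = 7.413e-06 M

7.413e-06 M


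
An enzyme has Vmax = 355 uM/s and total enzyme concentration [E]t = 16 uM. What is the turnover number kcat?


kcat = Vmax / [E]t
kcat = 355 / 16
kcat = 22.1875 s^-1

22.1875 s^-1


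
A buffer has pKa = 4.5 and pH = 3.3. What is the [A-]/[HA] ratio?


[A-]/[HA] = 10^(pH - pKa)
= 10^(3.3 - 4.5)
= 0.0631

0.0631


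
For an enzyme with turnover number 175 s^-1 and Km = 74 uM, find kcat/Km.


Catalytic efficiency = kcat / Km
= 175 / 74
= 2.3649 uM^-1*s^-1

2.3649 uM^-1*s^-1


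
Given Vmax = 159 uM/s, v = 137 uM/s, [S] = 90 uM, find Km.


Km = [S] * (Vmax - v) / v
Km = 90 * (159 - 137) / 137
Km = 14.4526 uM

14.4526 uM


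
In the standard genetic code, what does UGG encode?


Standard genetic code lookup.
Codon UGG -> Trp

Trp


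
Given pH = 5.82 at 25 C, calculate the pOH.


pOH = 14 - pH
pOH = 14 - 5.82
pOH = 8.18

8.18


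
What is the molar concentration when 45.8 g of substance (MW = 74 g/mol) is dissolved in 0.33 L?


C = (mass / MW) / volume
C = (45.8 / 74) / 0.33
C = 1.8755 M

1.8755 M


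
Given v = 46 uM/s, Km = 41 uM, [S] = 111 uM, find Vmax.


Vmax = v * (Km + [S]) / [S]
Vmax = 46 * (41 + 111) / 111
Vmax = 62.991 uM/s

62.991 uM/s


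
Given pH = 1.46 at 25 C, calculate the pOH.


pOH = 14 - pH
pOH = 14 - 1.46
pOH = 12.54

12.54


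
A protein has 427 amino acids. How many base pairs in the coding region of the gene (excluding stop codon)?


Each amino acid = 1 codon = 3 bp
bp = 427 * 3 = 1281 bp

1281 bp
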